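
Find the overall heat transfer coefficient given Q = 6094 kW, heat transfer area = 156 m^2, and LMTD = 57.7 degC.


From Q = U*A*LMTD, U = Q / (A * LMTD)
U = 6094 / (156 * 57.7) = 6094 / 9001.2 = 0.6770

0.6770 kW/(m^2*K)


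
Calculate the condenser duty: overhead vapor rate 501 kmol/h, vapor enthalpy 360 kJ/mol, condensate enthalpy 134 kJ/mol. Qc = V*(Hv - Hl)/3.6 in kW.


Qc = 501 * (360 - 134) / 3.6 = 501 * 226 / 3.6 = 31450

31450 kW


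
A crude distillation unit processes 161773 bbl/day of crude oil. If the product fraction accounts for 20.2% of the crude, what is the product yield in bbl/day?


Crude throughput = 161773 bbl/day
Fraction yield = 20.2%
yield = throughput * fraction / 100
yield = 161773 * 20.2 / 100 = 32678.146

32678.146 bbl/day


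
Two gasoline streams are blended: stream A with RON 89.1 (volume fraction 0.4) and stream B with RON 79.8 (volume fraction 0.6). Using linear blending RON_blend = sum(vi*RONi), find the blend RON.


Linear blending: RON_blend = sum(vi * RONi)
Contribution 1: 0.4 * 89.1 = 35.64
Contribution 2: 0.6 * 79.8 = 47.88
RON_blend = 35.64 + 47.88 = 83.52

83.52


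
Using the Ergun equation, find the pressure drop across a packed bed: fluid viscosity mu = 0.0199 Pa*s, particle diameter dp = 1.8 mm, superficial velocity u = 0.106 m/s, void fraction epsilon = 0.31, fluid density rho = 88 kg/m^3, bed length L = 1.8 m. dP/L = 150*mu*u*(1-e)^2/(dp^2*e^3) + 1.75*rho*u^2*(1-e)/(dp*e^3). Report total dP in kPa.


dp = 1.8 mm = 0.0018 m
Viscous term = 150*0.0199*0.106*(1-0.31)^2 / (0.0018^2*0.31^3) = 1560700
Inertial term = 1.75*88*0.106^2*(1-0.31) / (0.0018*0.31^3) = 22265.1
dP/L = 1560700 + 22265.1 = 1582970 Pa/m
dP = 1582970 * 1.8 / 1000 = 2849 kPa

2849 kPa


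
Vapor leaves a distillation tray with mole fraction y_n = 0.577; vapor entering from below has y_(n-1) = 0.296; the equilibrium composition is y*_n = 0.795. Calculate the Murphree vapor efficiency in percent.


Murphree vapor efficiency: EMV = (y_n - y_(n-1)) / (y*_n - y_(n-1)) * 100
EMV = (0.577 - 0.296) / (0.795 - 0.296) * 100 = 0.281 / 0.499 * 100 = 56.31

56.31 %


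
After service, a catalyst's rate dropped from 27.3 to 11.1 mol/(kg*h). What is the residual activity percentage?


Activity (%) = (rate_used / rate_fresh) * 100
rate_used = 11.1, rate_fresh = 27.3
= (11.1 / 27.3) * 100
= 0.4066 * 100 = 40.66

40.66 %


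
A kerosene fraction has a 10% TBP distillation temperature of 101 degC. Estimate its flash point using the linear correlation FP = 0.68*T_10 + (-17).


FP = 0.68 * 101 + (-17) = 51.68

51.68 degC


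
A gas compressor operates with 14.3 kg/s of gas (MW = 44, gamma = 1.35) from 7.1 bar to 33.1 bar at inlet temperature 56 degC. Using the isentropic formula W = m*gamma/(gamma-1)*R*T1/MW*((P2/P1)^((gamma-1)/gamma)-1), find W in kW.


Isentropic work: W = m*(gamma/(gamma-1))*(R*T1/MW)*((P2/P1)^((gamma-1)/gamma) - 1)
T1 = 56 + 273.15 = 329.15 K
Pressure ratio = 33.1 / 7.1 = 4.66197
Exponent = (1.35 - 1)/1.35 = 0.259259
(P2/P1)^exp - 1 = 4.66197^0.259259 - 1 = 0.490502
W = 14.3 * 1.35 / 0.35 * 8.314 * 329.15 / 44 * 0.490502 = 1683

1683 kW


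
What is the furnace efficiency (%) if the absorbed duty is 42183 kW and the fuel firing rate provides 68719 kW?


Furnace efficiency = Q_absorbed / Q_fuel * 100
= 42183 / 68719 * 100 = 61.38

61.38 %


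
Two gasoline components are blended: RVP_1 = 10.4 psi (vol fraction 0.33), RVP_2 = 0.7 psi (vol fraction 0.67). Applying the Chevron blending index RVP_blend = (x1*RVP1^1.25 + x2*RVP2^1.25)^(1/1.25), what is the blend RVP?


Chevron index: RVP_blend = (sum xi*RVPi^1.25)^(1/1.25)
RVP^1.25 terms: 0.33 * 10.4^1.25 + 0.67 * 0.7^1.25 = 6.59218
RVP_blend = 6.59218^(1/1.25) = 4.521

4.521 psi


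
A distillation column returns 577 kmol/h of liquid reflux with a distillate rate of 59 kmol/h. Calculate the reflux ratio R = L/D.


Reflux ratio definition: R = L / D (liquid returned / distillate withdrawn)
L = 577 kmol/h, D = 59 kmol/h
R = 577 / 59 = 9.780

9.780


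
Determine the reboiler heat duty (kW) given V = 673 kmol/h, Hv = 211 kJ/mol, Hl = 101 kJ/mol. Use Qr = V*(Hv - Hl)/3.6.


Qr = 673 * (211 - 101) / 3.6 = 673 * 110 / 3.6 = 20560

20560 kW


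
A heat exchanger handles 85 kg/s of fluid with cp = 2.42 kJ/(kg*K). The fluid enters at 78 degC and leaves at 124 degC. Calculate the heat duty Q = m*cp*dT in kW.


Q = m_dot * cp * delta_T
delta_T = 124 - 78 = 46 K
Q = 85 * 2.42 * 46
= 205.7 * 46
= 9462.2 kW

9462.2 kW


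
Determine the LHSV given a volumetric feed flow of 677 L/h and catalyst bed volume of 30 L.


LHSV = volumetric feed rate / catalyst volume
= 677 L/h / 30 L
= 22.57 h^-1

22.57 h^-1


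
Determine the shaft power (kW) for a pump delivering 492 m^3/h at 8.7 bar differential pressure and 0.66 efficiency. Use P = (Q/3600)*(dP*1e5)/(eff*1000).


Q = 492 / 3600 = 0.136667 m^3/s
P = 0.136667 * (8.7 * 1e5) / 0.66 / 1000 = 180.2

180.2 kW


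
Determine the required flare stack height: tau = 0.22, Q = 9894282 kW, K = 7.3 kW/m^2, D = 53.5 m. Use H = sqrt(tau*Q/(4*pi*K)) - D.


tau*Q/(4*pi*K) = 0.22 * 9894282 / (4 * pi * 7.3) = 23728.7
sqrt(23728.7) = 154.041
H = 154.041 - 53.5 = 100.5

100.5 m


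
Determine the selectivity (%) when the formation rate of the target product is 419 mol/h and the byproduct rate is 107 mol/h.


Selectivity = desired / (desired + undesired) * 100
Total products = 419 + 107 = 526 mol/h
S = 419 / 526 * 100
= 0.7966 * 100
= 79.66 %

79.66 %


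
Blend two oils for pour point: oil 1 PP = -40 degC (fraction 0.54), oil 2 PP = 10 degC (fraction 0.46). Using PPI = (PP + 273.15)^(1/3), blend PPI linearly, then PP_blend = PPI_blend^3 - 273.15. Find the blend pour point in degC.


PPI_1 = (-40 + 273.15)^(1/3) = 6.15477
PPI_2 = (10 + 273.15)^(1/3) = 6.566574
PPI_blend = 0.54 * 6.15477 + 0.46 * 6.566574 = 6.3442
PP_blend = 6.3442^3 - 273.15 = 255.3469 - 273.15 = -17.8

-17.8 degC


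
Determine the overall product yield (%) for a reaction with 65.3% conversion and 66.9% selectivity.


Overall yield = conversion (%) * selectivity (%) / 100
Conversion = 65.3%, Selectivity = 66.9%
Y = 65.3 * 66.9 / 100
= 43.6857 %

43.6857 %


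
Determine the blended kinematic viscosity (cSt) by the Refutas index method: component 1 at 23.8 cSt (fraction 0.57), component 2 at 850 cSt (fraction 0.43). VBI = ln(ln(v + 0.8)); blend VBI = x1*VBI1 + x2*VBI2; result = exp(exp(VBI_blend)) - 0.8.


Refutas method: VBN_i = 14.534*ln(ln(visc_i + 0.8)) + 10.975, blended linearly by mass fraction; since VBN is linear in VBI_i = ln(ln(visc_i + 0.8)) and the fractions sum to 1, blend VBI directly: visc = exp(exp(VBI_blend)) - 0.8
VBI_1 = ln(ln(23.8 + 0.8)) = 1.16401
VBI_2 = ln(ln(850 + 0.8)) = 1.90898
VBI_blend = 0.57 * 1.16401 + 0.43 * 1.90898 = 1.48435
visc_blend = exp(exp(1.48435)) - 0.8 = 81.64

81.64 cSt


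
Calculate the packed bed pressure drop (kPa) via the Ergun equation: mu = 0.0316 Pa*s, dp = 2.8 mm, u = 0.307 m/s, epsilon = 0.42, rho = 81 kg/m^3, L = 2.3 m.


dp = 2.8 mm = 0.0028 m
Viscous term = 150*0.0316*0.307*(1-0.42)^2 / (0.0028^2*0.42^3) = 842769
Inertial term = 1.75*81*0.307^2*(1-0.42) / (0.0028*0.42^3) = 37352.7
dP/L = 842769 + 37352.7 = 880122 Pa/m
dP = 880122 * 2.3 / 1000 = 2024 kPa

2024 kPa


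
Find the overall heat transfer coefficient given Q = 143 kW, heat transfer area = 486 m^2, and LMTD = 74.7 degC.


From Q = U*A*LMTD, U = Q / (A * LMTD)
U = 143 / (486 * 74.7) = 143 / 36304.2 = 0.003939

0.003939 kW/(m^2*K)


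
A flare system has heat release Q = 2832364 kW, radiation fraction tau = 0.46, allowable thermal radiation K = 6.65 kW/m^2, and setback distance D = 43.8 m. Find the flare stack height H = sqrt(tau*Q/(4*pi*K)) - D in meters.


tau*Q/(4*pi*K) = 0.46 * 2832364 / (4 * pi * 6.65) = 15591.1
sqrt(15591.1) = 124.864
H = 124.864 - 43.8 = 81.06

81.06 m


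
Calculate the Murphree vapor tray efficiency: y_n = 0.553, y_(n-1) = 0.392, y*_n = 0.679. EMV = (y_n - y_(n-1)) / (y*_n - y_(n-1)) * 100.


Murphree vapor efficiency: EMV = (y_n - y_(n-1)) / (y*_n - y_(n-1)) * 100
EMV = (0.553 - 0.392) / (0.679 - 0.392) * 100 = 0.161 / 0.287 * 100 = 56.10

56.10 %


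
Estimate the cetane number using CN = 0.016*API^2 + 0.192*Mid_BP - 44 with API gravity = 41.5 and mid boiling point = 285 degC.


CN = 0.016 * 41.5^2 + 0.192 * 285 - 44
CN = 27.556 + 54.72 - 44 = 38.276

38.276


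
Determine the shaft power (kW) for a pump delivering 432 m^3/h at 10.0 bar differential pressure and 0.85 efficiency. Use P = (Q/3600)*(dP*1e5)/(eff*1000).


Q = 432 / 3600 = 0.12 m^3/s
P = 0.12 * (10.0 * 1e5) / 0.85 / 1000 = 141.2

141.2 kW


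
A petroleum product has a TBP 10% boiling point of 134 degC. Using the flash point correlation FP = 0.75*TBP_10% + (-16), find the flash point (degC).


FP = 0.75 * 134 + (-16) = 84.5

84.5 degC


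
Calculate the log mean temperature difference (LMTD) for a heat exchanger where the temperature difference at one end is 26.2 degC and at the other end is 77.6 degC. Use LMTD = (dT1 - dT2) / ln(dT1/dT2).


LMTD = (dT1 - dT2) / ln(dT1/dT2)
= (26.2 - 77.6) / ln(26.2 / 77.6) = -51.4 / -1.08581 = 47.34

47.34 degC


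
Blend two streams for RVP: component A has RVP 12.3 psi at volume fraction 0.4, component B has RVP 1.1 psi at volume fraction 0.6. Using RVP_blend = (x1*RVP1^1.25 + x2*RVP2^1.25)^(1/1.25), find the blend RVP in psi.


Chevron index: RVP_blend = (sum xi*RVPi^1.25)^(1/1.25)
RVP^1.25 terms: 0.4 * 12.3^1.25 + 0.6 * 1.1^1.25 = 9.88977
RVP_blend = 9.88977^(1/1.25) = 6.254

6.254 psi


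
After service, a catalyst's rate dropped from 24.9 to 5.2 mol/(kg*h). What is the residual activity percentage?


Activity (%) = (rate_used / rate_fresh) * 100
rate_used = 5.2, rate_fresh = 24.9
= (5.2 / 24.9) * 100
= 0.2088 * 100 = 20.88

20.88 %


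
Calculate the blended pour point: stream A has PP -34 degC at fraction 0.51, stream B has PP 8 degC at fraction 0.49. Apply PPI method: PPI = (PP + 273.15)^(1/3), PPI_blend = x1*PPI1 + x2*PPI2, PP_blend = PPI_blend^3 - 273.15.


PPI_1 = (-34 + 273.15)^(1/3) = 6.20712
PPI_2 = (8 + 273.15)^(1/3) = 6.551077
PPI_blend = 0.51 * 6.20712 + 0.49 * 6.551077 = 6.375659
PP_blend = 6.375659^3 - 273.15 = 259.1643 - 273.15 = -13.99

-13.99 degC


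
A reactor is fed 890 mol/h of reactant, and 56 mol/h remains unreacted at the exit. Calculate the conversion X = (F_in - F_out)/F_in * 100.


X = (F_in - F_out) / F_in * 100
Moles reacted = 890 - 56 = 834
X = 834 / 890 * 100
= 0.9371 * 100
= 93.71 %

93.71 %


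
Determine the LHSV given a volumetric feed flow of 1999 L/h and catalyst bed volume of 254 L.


LHSV = volumetric feed rate / catalyst volume
= 1999 L/h / 254 L
= 7.870 h^-1

7.870 h^-1


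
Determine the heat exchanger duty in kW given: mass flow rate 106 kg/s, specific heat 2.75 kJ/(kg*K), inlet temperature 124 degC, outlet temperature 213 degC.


Q = m_dot * cp * delta_T
delta_T = 213 - 124 = 89 K
Q = 106 * 2.75 * 89
= 291.5 * 89
= 25943.5 kW

25943.5 kW


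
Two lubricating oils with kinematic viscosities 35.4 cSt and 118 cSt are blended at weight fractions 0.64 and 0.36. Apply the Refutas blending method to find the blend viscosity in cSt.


Refutas method: VBN_i = 14.534*ln(ln(visc_i + 0.8)) + 10.975, blended linearly by mass fraction; since VBN is linear in VBI_i = ln(ln(visc_i + 0.8)) and the fractions sum to 1, blend VBI directly: visc = exp(exp(VBI_blend)) - 0.8
VBI_1 = ln(ln(35.4 + 0.8)) = 1.27789
VBI_2 = ln(ln(118 + 0.8)) = 1.56391
VBI_blend = 0.64 * 1.27789 + 0.36 * 1.56391 = 1.38086
visc_blend = exp(exp(1.38086)) - 0.8 = 52.63

52.63 cSt


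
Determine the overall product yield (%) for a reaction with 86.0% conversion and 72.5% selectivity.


Overall yield = conversion (%) * selectivity (%) / 100
Conversion = 86.0%, Selectivity = 72.5%
Y = 86.0 * 72.5 / 100
= 62.35 %

62.35 %


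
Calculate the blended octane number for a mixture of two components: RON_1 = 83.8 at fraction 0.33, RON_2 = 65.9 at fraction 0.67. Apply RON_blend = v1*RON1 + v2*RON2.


Linear blending: RON_blend = sum(vi * RONi)
Contribution 1: 0.33 * 83.8 = 27.654
Contribution 2: 0.67 * 65.9 = 44.153
RON_blend = 27.654 + 44.153 = 71.807

71.807


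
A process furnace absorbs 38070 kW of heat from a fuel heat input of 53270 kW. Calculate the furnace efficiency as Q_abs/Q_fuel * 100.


Furnace efficiency = Q_absorbed / Q_fuel * 100
= 38070 / 53270 * 100 = 71.47

71.47 %


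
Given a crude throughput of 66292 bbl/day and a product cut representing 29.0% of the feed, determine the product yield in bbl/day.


Crude throughput = 66292 bbl/day
Fraction yield = 29.0%
yield = throughput * fraction / 100
yield = 66292 * 29.0 / 100 = 19224.68

19224.68 bbl/day


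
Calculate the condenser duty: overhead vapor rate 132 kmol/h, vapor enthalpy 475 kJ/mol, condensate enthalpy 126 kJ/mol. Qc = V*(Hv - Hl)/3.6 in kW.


Qc = 132 * (475 - 126) / 3.6 = 132 * 349 / 3.6 = 12800

12800 kW


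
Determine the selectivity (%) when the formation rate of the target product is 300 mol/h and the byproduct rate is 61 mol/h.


Selectivity = desired / (desired + undesired) * 100
Total products = 300 + 61 = 361 mol/h
S = 300 / 361 * 100
= 0.8310 * 100
= 83.10 %

83.10 %


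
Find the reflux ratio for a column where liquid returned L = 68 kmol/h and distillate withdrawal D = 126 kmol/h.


Reflux ratio definition: R = L / D (liquid returned / distillate withdrawn)
L = 68 kmol/h, D = 126 kmol/h
R = 68 / 126 = 0.5397

0.5397


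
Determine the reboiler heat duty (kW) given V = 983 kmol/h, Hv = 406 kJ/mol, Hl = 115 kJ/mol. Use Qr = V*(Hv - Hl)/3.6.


Qr = 983 * (406 - 115) / 3.6 = 983 * 291 / 3.6 = 79460

79460 kW


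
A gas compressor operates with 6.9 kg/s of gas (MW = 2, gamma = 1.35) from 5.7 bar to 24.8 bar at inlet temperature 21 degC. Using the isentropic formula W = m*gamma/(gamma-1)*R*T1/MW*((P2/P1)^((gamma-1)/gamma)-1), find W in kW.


Isentropic work: W = m*(gamma/(gamma-1))*(R*T1/MW)*((P2/P1)^((gamma-1)/gamma) - 1)
T1 = 21 + 273.15 = 294.15 K
Pressure ratio = 24.8 / 5.7 = 4.35088
Exponent = (1.35 - 1)/1.35 = 0.259259
(P2/P1)^exp - 1 = 4.35088^0.259259 - 1 = 0.464053
W = 6.9 * 1.35 / 0.35 * 8.314 * 294.15 / 2 * 0.464053 = 15100

15100 kW


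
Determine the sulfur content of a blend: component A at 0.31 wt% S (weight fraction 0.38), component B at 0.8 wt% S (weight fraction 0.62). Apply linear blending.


Linear sulfur blending: S_blend = x1*S1 + x2*S2
Contribution 1: 0.38 * 0.31 = 0.1178 wt%
Contribution 2: 0.62 * 0.8 = 0.496 wt%
S_blend = 0.1178 + 0.496 = 0.6138

0.6138 wt%


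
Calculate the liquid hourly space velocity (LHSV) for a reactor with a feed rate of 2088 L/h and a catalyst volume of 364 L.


LHSV = volumetric feed rate / catalyst volume
= 2088 L/h / 364 L
= 5.736 h^-1

5.736 h^-1


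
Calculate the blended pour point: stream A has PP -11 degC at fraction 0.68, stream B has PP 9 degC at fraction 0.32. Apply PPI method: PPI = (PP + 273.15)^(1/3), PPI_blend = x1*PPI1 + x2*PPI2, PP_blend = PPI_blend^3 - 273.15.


PPI_1 = (-11 + 273.15)^(1/3) = 6.400049
PPI_2 = (9 + 273.15)^(1/3) = 6.558835
PPI_blend = 0.68 * 6.400049 + 0.32 * 6.558835 = 6.450861
PP_blend = 6.450861^3 - 273.15 = 268.4436 - 273.15 = -4.71

-4.71 degC


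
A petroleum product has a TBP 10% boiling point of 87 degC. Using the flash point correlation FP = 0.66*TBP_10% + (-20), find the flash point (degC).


FP = 0.66 * 87 + (-20) = 37.42

37.42 degC


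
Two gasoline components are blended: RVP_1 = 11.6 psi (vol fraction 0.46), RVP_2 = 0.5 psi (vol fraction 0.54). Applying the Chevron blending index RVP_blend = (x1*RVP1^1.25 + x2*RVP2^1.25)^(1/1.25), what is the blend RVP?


Chevron index: RVP_blend = (sum xi*RVPi^1.25)^(1/1.25)
RVP^1.25 terms: 0.46 * 11.6^1.25 + 0.54 * 0.5^1.25 = 10.0746
RVP_blend = 10.0746^(1/1.25) = 6.347

6.347 psi


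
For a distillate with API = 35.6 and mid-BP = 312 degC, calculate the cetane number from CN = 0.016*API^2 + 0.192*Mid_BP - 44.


CN = 0.016 * 35.6^2 + 0.192 * 312 - 44
CN = 20.27776 + 59.904 - 44 = 36.18176

36.18176


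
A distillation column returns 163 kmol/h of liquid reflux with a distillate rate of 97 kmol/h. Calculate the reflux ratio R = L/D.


Reflux ratio definition: R = L / D (liquid returned / distillate withdrawn)
L = 163 kmol/h, D = 97 kmol/h
R = 163 / 97 = 1.680

1.680


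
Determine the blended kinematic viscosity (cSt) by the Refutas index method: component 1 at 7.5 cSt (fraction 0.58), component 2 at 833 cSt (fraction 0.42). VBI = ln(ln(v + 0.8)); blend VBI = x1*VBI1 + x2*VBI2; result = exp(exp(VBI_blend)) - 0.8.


Refutas method: VBN_i = 14.534*ln(ln(visc_i + 0.8)) + 10.975, blended linearly by mass fraction; since VBN is linear in VBI_i = ln(ln(visc_i + 0.8)) and the fractions sum to 1, blend VBI directly: visc = exp(exp(VBI_blend)) - 0.8
VBI_1 = ln(ln(7.5 + 0.8)) = 0.749648
VBI_2 = ln(ln(833 + 0.8)) = 1.90598
VBI_blend = 0.58 * 0.749648 + 0.42 * 1.90598 = 1.23531
visc_blend = exp(exp(1.23531)) - 0.8 = 30.37

30.37 cSt


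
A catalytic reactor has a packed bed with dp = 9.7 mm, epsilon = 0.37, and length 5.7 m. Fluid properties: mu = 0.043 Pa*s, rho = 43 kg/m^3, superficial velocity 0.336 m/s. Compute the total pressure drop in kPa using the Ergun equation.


dp = 9.7 mm = 0.0097 m
Viscous term = 150*0.043*0.336*(1-0.37)^2 / (0.0097^2*0.37^3) = 180481
Inertial term = 1.75*43*0.336^2*(1-0.37) / (0.0097*0.37^3) = 10893
dP/L = 180481 + 10893 = 191374 Pa/m
dP = 191374 * 5.7 / 1000 = 1091 kPa

1091 kPa


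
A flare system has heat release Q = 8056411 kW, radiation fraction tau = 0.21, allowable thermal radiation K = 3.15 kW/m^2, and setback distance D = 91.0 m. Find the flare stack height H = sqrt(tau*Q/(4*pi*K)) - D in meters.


tau*Q/(4*pi*K) = 0.21 * 8056411 / (4 * pi * 3.15) = 42740.6
sqrt(42740.6) = 206.738
H = 206.738 - 91.0 = 115.7

115.7 m


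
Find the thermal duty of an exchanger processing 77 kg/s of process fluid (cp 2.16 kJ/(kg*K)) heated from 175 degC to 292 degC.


Q = m_dot * cp * delta_T
delta_T = 292 - 175 = 117 K
Q = 77 * 2.16 * 117
= 166.32 * 117
= 19459.44 kW

19459.44 kW


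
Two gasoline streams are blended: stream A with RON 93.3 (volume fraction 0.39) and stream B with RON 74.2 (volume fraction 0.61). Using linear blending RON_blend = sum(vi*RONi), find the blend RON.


Linear blending: RON_blend = sum(vi * RONi)
Contribution 1: 0.39 * 93.3 = 36.387
Contribution 2: 0.61 * 74.2 = 45.262
RON_blend = 36.387 + 45.262 = 81.649

81.649


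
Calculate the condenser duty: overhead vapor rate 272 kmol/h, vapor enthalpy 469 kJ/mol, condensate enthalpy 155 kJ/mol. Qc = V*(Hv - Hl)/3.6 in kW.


Qc = 272 * (469 - 155) / 3.6 = 272 * 314 / 3.6 = 23720

23720 kW


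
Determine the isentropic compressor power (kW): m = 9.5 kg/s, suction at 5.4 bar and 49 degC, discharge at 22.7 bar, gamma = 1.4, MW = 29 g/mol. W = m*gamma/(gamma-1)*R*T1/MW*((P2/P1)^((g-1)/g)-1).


Isentropic work: W = m*(gamma/(gamma-1))*(R*T1/MW)*((P2/P1)^((gamma-1)/gamma) - 1)
T1 = 49 + 273.15 = 322.15 K
Pressure ratio = 22.7 / 5.4 = 4.2037
Exponent = (1.4 - 1)/1.4 = 0.285714
(P2/P1)^exp - 1 = 4.2037^0.285714 - 1 = 0.507233
W = 9.5 * 1.4 / 0.4 * 8.314 * 322.15 / 29 * 0.507233 = 1558

1558 kW


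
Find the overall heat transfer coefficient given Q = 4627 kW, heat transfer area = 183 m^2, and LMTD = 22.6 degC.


From Q = U*A*LMTD, U = Q / (A * LMTD)
U = 4627 / (183 * 22.6) = 4627 / 4135.8 = 1.119

1.119 kW/(m^2*K)


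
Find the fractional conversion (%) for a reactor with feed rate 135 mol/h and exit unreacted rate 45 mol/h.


X = (F_in - F_out) / F_in * 100
Moles reacted = 135 - 45 = 90
X = 90 / 135 * 100
= 0.6667 * 100
= 66.67 %

66.67 %


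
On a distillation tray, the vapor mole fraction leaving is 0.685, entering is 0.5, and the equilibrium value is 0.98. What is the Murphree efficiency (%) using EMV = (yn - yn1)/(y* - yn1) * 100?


Murphree vapor efficiency: EMV = (y_n - y_(n-1)) / (y*_n - y_(n-1)) * 100
EMV = (0.685 - 0.5) / (0.98 - 0.5) * 100 = 0.185 / 0.48 * 100 = 38.54

38.54 %


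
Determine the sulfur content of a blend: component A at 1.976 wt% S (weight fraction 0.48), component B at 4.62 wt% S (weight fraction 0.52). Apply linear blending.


Linear sulfur blending: S_blend = x1*S1 + x2*S2
Contribution 1: 0.48 * 1.976 = 0.94848 wt%
Contribution 2: 0.52 * 4.62 = 2.4024 wt%
S_blend = 0.94848 + 2.4024 = 3.35088

3.35088 wt%


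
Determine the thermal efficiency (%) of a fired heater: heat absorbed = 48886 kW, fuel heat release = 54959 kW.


Furnace efficiency = Q_absorbed / Q_fuel * 100
= 48886 / 54959 * 100 = 88.95

88.95 %


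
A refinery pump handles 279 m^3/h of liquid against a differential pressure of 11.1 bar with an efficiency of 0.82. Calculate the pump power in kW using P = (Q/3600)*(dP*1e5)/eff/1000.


Q = 279 / 3600 = 0.0775 m^3/s
P = 0.0775 * (11.1 * 1e5) / 0.82 / 1000 = 104.9

104.9 kW


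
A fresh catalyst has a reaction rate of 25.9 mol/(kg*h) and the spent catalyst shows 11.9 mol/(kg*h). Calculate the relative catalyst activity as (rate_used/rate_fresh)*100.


Activity (%) = (rate_used / rate_fresh) * 100
rate_used = 11.9, rate_fresh = 25.9
= (11.9 / 25.9) * 100
= 0.4595 * 100 = 45.95

45.95 %


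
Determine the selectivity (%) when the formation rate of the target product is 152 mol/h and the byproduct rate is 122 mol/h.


Selectivity = desired / (desired + undesired) * 100
Total products = 152 + 122 = 274 mol/h
S = 152 / 274 * 100
= 0.5547 * 100
= 55.47 %

55.47 %


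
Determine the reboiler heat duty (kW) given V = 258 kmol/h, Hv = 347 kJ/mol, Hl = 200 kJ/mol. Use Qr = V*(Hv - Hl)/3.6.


Qr = 258 * (347 - 200) / 3.6 = 258 * 147 / 3.6 = 10540

10540 kW


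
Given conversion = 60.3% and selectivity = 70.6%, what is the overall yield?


Overall yield = conversion (%) * selectivity (%) / 100
Conversion = 60.3%, Selectivity = 70.6%
Y = 60.3 * 70.6 / 100
= 42.5718 %

42.5718 %


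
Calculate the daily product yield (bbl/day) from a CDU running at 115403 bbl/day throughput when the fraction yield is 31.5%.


Crude throughput = 115403 bbl/day
Fraction yield = 31.5%
yield = throughput * fraction / 100
yield = 115403 * 31.5 / 100 = 36351.945

36351.945 bbl/day


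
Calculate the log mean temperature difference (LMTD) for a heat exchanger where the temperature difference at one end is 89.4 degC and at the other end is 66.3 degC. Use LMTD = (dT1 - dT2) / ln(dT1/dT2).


LMTD = (dT1 - dT2) / ln(dT1/dT2)
= (89.4 - 66.3) / ln(89.4 / 66.3) = 23.1 / 0.298931 = 77.28

77.28 degC


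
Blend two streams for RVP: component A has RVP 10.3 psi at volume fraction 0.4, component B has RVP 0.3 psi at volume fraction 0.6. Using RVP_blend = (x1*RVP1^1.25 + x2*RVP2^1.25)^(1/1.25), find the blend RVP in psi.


Chevron index: RVP_blend = (sum xi*RVPi^1.25)^(1/1.25)
RVP^1.25 terms: 0.4 * 10.3^1.25 + 0.6 * 0.3^1.25 = 7.51407
RVP_blend = 7.51407^(1/1.25) = 5.020

5.020 psi


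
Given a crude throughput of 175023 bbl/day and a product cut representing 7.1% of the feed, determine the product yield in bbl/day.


Crude throughput = 175023 bbl/day
Fraction yield = 7.1%
yield = throughput * fraction / 100
yield = 175023 * 7.1 / 100 = 12426.633

12426.633 bbl/day


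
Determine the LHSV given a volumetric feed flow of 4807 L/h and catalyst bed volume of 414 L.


LHSV = volumetric feed rate / catalyst volume
= 4807 L/h / 414 L
= 11.61 h^-1

11.61 h^-1


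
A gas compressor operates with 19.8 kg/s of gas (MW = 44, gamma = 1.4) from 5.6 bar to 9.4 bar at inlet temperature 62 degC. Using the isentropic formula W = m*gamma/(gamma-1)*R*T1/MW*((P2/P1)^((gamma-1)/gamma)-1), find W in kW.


Isentropic work: W = m*(gamma/(gamma-1))*(R*T1/MW)*((P2/P1)^((gamma-1)/gamma) - 1)
T1 = 62 + 273.15 = 335.15 K
Pressure ratio = 9.4 / 5.6 = 1.67857
Exponent = (1.4 - 1)/1.4 = 0.285714
(P2/P1)^exp - 1 = 1.67857^0.285714 - 1 = 0.159494
W = 19.8 * 1.4 / 0.4 * 8.314 * 335.15 / 44 * 0.159494 = 700.0

700.0 kW


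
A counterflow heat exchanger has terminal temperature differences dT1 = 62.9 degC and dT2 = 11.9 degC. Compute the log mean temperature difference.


LMTD = (dT1 - dT2) / ln(dT1/dT2)
= (62.9 - 11.9) / ln(62.9 / 11.9) = 51 / 1.66501 = 30.63

30.63 degC


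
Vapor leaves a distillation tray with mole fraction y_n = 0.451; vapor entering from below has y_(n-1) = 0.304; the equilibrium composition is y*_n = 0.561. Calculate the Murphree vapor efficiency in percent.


Murphree vapor efficiency: EMV = (y_n - y_(n-1)) / (y*_n - y_(n-1)) * 100
EMV = (0.451 - 0.304) / (0.561 - 0.304) * 100 = 0.147 / 0.257 * 100 = 57.20

57.20 %


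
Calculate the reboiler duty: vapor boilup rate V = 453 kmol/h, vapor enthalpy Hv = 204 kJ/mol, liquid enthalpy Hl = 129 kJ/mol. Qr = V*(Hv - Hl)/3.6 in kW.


Qr = 453 * (204 - 129) / 3.6 = 453 * 75 / 3.6 = 9438

9438 kW


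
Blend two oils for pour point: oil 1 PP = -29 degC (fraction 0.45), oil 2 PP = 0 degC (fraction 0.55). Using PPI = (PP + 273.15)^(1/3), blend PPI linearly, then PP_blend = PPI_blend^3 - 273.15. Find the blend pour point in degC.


PPI_1 = (-29 + 273.15)^(1/3) = 6.25008
PPI_2 = (0 + 273.15)^(1/3) = 6.488342
PPI_blend = 0.45 * 6.25008 + 0.55 * 6.488342 = 6.381124
PP_blend = 6.381124^3 - 273.15 = 259.8314 - 273.15 = -13.32

-13.32 degC


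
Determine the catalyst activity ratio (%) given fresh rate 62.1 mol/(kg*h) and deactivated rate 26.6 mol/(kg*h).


Activity (%) = (rate_used / rate_fresh) * 100
rate_used = 26.6, rate_fresh = 62.1
= (26.6 / 62.1) * 100
= 0.4283 * 100 = 42.83

42.83 %


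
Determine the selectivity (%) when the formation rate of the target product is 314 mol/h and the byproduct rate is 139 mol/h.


Selectivity = desired / (desired + undesired) * 100
Total products = 314 + 139 = 453 mol/h
S = 314 / 453 * 100
= 0.6932 * 100
= 69.32 %

69.32 %


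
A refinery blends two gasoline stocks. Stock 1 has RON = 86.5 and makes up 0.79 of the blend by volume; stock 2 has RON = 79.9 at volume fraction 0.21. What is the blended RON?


Linear blending: RON_blend = sum(vi * RONi)
Contribution 1: 0.79 * 86.5 = 68.335
Contribution 2: 0.21 * 79.9 = 16.779
RON_blend = 68.335 + 16.779 = 85.114

85.114


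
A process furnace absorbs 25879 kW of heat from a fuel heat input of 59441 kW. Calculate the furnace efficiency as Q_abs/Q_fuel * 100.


Furnace efficiency = Q_absorbed / Q_fuel * 100
= 25879 / 59441 * 100 = 43.54

43.54 %


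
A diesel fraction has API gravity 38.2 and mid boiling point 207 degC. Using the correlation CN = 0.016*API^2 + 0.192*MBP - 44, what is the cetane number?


CN = 0.016 * 38.2^2 + 0.192 * 207 - 44
CN = 23.34784 + 39.744 - 44 = 19.09184

19.09184


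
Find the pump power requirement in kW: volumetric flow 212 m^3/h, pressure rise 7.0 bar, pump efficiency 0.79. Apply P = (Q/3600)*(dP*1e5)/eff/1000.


Q = 212 / 3600 = 0.0588889 m^3/s
P = 0.0588889 * (7.0 * 1e5) / 0.79 / 1000 = 52.18

52.18 kW


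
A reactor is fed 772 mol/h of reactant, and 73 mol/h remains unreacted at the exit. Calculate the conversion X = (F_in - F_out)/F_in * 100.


X = (F_in - F_out) / F_in * 100
Moles reacted = 772 - 73 = 699
X = 699 / 772 * 100
= 0.9054 * 100
= 90.54 %

90.54 %


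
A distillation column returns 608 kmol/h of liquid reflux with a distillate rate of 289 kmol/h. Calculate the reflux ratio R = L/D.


Reflux ratio definition: R = L / D (liquid returned / distillate withdrawn)
L = 608 kmol/h, D = 289 kmol/h
R = 608 / 289 = 2.104

2.104


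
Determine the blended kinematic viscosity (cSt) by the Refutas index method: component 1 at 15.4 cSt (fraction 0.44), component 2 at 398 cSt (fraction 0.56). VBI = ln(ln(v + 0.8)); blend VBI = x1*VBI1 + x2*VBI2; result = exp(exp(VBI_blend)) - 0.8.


Refutas method: VBN_i = 14.534*ln(ln(visc_i + 0.8)) + 10.975, blended linearly by mass fraction; since VBN is linear in VBI_i = ln(ln(visc_i + 0.8)) and the fractions sum to 1, blend VBI directly: visc = exp(exp(VBI_blend)) - 0.8
VBI_1 = ln(ln(15.4 + 0.8)) = 1.02425
VBI_2 = ln(ln(398 + 0.8)) = 1.78983
VBI_blend = 0.44 * 1.02425 + 0.56 * 1.78983 = 1.45297
visc_blend = exp(exp(1.45297)) - 0.8 = 71.14

71.14 cSt


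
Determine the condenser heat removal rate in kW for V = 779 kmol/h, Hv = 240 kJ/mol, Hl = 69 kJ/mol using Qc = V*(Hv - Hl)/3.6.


Qc = 779 * (240 - 69) / 3.6 = 779 * 171 / 3.6 = 37000

37000 kW


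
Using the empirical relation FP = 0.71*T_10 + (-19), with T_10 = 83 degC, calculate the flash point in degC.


FP = 0.71 * 83 + (-19) = 39.93

39.93 degC


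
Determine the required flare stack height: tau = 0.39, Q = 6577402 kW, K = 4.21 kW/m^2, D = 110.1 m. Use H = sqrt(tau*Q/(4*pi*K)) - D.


tau*Q/(4*pi*K) = 0.39 * 6577402 / (4 * pi * 4.21) = 48487.2
sqrt(48487.2) = 220.198
H = 220.198 - 110.1 = 110.1

110.1 m


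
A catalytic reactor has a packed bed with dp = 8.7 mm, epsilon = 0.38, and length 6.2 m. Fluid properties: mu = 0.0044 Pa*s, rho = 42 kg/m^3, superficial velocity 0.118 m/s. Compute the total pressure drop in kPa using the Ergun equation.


dp = 8.7 mm = 0.0087 m
Viscous term = 150*0.0044*0.118*(1-0.38)^2 / (0.0087^2*0.38^3) = 7208.09
Inertial term = 1.75*42*0.118^2*(1-0.38) / (0.0087*0.38^3) = 1329.15
dP/L = 7208.09 + 1329.15 = 8537.24 Pa/m
dP = 8537.24 * 6.2 / 1000 = 52.93 kPa

52.93 kPa


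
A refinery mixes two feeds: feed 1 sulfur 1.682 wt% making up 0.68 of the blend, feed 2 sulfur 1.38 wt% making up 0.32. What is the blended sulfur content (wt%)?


Linear sulfur blending: S_blend = x1*S1 + x2*S2
Contribution 1: 0.68 * 1.682 = 1.14376 wt%
Contribution 2: 0.32 * 1.38 = 0.4416 wt%
S_blend = 1.14376 + 0.4416 = 1.58536

1.58536 wt%


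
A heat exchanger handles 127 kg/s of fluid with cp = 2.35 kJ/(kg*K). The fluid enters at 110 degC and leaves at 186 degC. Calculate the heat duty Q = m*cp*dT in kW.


Q = m_dot * cp * delta_T
delta_T = 186 - 110 = 76 K
Q = 127 * 2.35 * 76
= 298.45 * 76
= 22682.2 kW

22682.2 kW


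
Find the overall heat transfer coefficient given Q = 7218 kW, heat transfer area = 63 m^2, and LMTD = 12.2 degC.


From Q = U*A*LMTD, U = Q / (A * LMTD)
U = 7218 / (63 * 12.2) = 7218 / 768.6 = 9.391

9.391 kW/(m^2*K)


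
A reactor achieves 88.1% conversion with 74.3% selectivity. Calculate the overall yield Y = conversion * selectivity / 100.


Overall yield = conversion (%) * selectivity (%) / 100
Conversion = 88.1%, Selectivity = 74.3%
Y = 88.1 * 74.3 / 100
= 65.4583 %

65.4583 %


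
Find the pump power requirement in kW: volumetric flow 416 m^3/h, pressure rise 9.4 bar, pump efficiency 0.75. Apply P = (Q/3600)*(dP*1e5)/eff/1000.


Q = 416 / 3600 = 0.115556 m^3/s
P = 0.115556 * (9.4 * 1e5) / 0.75 / 1000 = 144.8

144.8 kW


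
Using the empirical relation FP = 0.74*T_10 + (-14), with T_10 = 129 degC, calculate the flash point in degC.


FP = 0.74 * 129 + (-14) = 81.46

81.46 degC


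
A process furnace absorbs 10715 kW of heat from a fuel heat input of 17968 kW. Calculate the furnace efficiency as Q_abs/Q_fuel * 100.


Furnace efficiency = Q_absorbed / Q_fuel * 100
= 10715 / 17968 * 100 = 59.63

59.63 %


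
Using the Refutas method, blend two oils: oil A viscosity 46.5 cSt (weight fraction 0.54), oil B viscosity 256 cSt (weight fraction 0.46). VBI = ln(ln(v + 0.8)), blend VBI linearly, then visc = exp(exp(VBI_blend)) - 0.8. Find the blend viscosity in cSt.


Refutas method: VBN_i = 14.534*ln(ln(visc_i + 0.8)) + 10.975, blended linearly by mass fraction; since VBN is linear in VBI_i = ln(ln(visc_i + 0.8)) and the fractions sum to 1, blend VBI directly: visc = exp(exp(VBI_blend)) - 0.8
VBI_1 = ln(ln(46.5 + 0.8)) = 1.34976
VBI_2 = ln(ln(256 + 0.8)) = 1.71349
VBI_blend = 0.54 * 1.34976 + 0.46 * 1.71349 = 1.51708
visc_blend = exp(exp(1.51708)) - 0.8 = 94.68

94.68 cSt


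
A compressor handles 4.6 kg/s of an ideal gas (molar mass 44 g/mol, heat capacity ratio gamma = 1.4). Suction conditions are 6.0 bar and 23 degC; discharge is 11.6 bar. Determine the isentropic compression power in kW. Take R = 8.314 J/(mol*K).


Isentropic work: W = m*(gamma/(gamma-1))*(R*T1/MW)*((P2/P1)^((gamma-1)/gamma) - 1)
T1 = 23 + 273.15 = 296.15 K
Pressure ratio = 11.6 / 6.0 = 1.93333
Exponent = (1.4 - 1)/1.4 = 0.285714
(P2/P1)^exp - 1 = 1.93333^0.285714 - 1 = 0.207262
W = 4.6 * 1.4 / 0.4 * 8.314 * 296.15 / 44 * 0.207262 = 186.7

186.7 kW


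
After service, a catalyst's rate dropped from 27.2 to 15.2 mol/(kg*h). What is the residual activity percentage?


Activity (%) = (rate_used / rate_fresh) * 100
rate_used = 15.2, rate_fresh = 27.2
= (15.2 / 27.2) * 100
= 0.5588 * 100 = 55.88

55.88 %


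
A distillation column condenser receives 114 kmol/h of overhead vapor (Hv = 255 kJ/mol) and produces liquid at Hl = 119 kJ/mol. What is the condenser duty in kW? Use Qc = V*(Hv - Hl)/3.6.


Qc = 114 * (255 - 119) / 3.6 = 114 * 136 / 3.6 = 4307

4307 kW


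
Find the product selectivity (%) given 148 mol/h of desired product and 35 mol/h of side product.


Selectivity = desired / (desired + undesired) * 100
Total products = 148 + 35 = 183 mol/h
S = 148 / 183 * 100
= 0.8087 * 100
= 80.87 %

80.87 %


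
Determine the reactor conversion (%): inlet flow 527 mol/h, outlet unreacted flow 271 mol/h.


X = (F_in - F_out) / F_in * 100
Moles reacted = 527 - 271 = 256
X = 256 / 527 * 100
= 0.4858 * 100
= 48.58 %

48.58 %


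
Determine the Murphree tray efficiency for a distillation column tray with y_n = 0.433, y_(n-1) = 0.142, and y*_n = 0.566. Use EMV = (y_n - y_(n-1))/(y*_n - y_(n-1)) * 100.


Murphree vapor efficiency: EMV = (y_n - y_(n-1)) / (y*_n - y_(n-1)) * 100
EMV = (0.433 - 0.142) / (0.566 - 0.142) * 100 = 0.291 / 0.424 * 100 = 68.63

68.63 %


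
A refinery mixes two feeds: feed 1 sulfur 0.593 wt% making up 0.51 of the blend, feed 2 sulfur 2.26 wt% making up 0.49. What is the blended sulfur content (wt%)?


Linear sulfur blending: S_blend = x1*S1 + x2*S2
Contribution 1: 0.51 * 0.593 = 0.30243 wt%
Contribution 2: 0.49 * 2.26 = 1.1074 wt%
S_blend = 0.30243 + 1.1074 = 1.40983

1.40983 wt%


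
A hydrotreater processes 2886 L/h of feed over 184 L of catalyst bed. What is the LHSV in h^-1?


LHSV = volumetric feed rate / catalyst volume
= 2886 L/h / 184 L
= 15.68 h^-1

15.68 h^-1


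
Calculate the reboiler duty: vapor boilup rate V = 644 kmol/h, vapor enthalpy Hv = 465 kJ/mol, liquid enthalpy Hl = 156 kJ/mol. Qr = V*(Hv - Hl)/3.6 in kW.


Qr = 644 * (465 - 156) / 3.6 = 644 * 309 / 3.6 = 55280

55280 kW


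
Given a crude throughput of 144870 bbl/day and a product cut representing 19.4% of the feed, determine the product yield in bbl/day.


Crude throughput = 144870 bbl/day
Fraction yield = 19.4%
yield = throughput * fraction / 100
yield = 144870 * 19.4 / 100 = 28104.78

28104.78 bbl/day


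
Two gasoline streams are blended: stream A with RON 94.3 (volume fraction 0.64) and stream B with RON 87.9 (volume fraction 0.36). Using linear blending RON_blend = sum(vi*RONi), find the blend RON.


Linear blending: RON_blend = sum(vi * RONi)
Contribution 1: 0.64 * 94.3 = 60.352
Contribution 2: 0.36 * 87.9 = 31.644
RON_blend = 60.352 + 31.644 = 91.996

91.996


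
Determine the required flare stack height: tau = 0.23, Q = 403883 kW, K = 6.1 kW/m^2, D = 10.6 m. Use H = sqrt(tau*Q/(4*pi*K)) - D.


tau*Q/(4*pi*K) = 0.23 * 403883 / (4 * pi * 6.1) = 1211.84
sqrt(1211.84) = 34.8115
H = 34.8115 - 10.6 = 24.21

24.21 m


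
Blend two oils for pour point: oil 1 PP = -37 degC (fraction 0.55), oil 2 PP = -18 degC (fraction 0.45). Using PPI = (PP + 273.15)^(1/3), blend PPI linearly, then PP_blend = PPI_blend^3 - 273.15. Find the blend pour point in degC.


PPI_1 = (-37 + 273.15)^(1/3) = 6.181056
PPI_2 = (-18 + 273.15)^(1/3) = 6.342569
PPI_blend = 0.55 * 6.181056 + 0.45 * 6.342569 = 6.253737
PP_blend = 6.253737^3 - 273.15 = 244.5788 - 273.15 = -28.57

-28.57 degC


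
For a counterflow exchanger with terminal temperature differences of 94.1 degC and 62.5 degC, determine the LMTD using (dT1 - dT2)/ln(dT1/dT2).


LMTD = (dT1 - dT2) / ln(dT1/dT2)
= (94.1 - 62.5) / ln(94.1 / 62.5) = 31.6 / 0.409191 = 77.23

77.23 degC


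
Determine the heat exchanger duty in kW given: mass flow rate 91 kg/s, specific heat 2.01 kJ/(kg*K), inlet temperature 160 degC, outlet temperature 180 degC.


Q = m_dot * cp * delta_T
delta_T = 180 - 160 = 20 K
Q = 91 * 2.01 * 20
= 182.91 * 20
= 3658.2 kW

3658.2 kW


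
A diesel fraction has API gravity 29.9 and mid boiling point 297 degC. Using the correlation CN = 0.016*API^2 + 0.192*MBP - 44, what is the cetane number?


CN = 0.016 * 29.9^2 + 0.192 * 297 - 44
CN = 14.30416 + 57.024 - 44 = 27.32816

27.32816


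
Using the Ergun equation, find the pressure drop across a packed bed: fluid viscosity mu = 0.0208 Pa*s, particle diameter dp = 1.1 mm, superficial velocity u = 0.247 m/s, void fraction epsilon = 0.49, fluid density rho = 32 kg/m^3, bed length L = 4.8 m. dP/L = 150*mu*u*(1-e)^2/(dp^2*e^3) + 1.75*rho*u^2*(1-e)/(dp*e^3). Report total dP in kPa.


dp = 1.1 mm = 0.0011 m
Viscous term = 150*0.0208*0.247*(1-0.49)^2 / (0.0011^2*0.49^3) = 1408050
Inertial term = 1.75*32*0.247^2*(1-0.49) / (0.0011*0.49^3) = 13463.9
dP/L = 1408050 + 13463.9 = 1421510 Pa/m
dP = 1421510 * 4.8 / 1000 = 6823 kPa

6823 kPa


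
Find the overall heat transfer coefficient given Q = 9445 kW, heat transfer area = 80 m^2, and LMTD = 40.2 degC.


From Q = U*A*LMTD, U = Q / (A * LMTD)
U = 9445 / (80 * 40.2) = 9445 / 3216 = 2.937

2.937 kW/(m^2*K)


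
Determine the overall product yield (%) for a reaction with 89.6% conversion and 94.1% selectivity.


Overall yield = conversion (%) * selectivity (%) / 100
Conversion = 89.6%, Selectivity = 94.1%
Y = 89.6 * 94.1 / 100
= 84.3136 %

84.3136 %


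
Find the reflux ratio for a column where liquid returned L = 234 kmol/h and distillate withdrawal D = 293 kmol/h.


Reflux ratio definition: R = L / D (liquid returned / distillate withdrawn)
L = 234 kmol/h, D = 293 kmol/h
R = 234 / 293 = 0.7986

0.7986


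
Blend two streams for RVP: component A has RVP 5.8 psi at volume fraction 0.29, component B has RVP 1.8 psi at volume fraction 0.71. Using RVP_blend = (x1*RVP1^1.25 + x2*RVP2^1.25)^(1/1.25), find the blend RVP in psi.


Chevron index: RVP_blend = (sum xi*RVPi^1.25)^(1/1.25)
RVP^1.25 terms: 0.29 * 5.8^1.25 + 0.71 * 1.8^1.25 = 4.09055
RVP_blend = 4.09055^(1/1.25) = 3.086

3.086 psi


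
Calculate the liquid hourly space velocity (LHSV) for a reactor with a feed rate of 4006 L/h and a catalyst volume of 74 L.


LHSV = volumetric feed rate / catalyst volume
= 4006 L/h / 74 L
= 54.14 h^-1

54.14 h^-1


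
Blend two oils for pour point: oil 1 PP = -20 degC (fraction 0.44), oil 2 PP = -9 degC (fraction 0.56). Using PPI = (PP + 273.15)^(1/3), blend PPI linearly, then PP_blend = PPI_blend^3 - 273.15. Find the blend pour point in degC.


PPI_1 = (-20 + 273.15)^(1/3) = 6.325953
PPI_2 = (-9 + 273.15)^(1/3) = 6.416283
PPI_blend = 0.44 * 6.325953 + 0.56 * 6.416283 = 6.376538
PP_blend = 6.376538^3 - 273.15 = 259.2715 - 273.15 = -13.88

-13.88 degC


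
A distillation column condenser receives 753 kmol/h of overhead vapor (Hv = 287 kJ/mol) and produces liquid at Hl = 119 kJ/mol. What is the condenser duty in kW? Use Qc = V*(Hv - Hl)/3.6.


Qc = 753 * (287 - 119) / 3.6 = 753 * 168 / 3.6 = 35140

35140 kW


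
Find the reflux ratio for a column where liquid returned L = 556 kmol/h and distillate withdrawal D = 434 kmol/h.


Reflux ratio definition: R = L / D (liquid returned / distillate withdrawn)
L = 556 kmol/h, D = 434 kmol/h
R = 556 / 434 = 1.281

1.281


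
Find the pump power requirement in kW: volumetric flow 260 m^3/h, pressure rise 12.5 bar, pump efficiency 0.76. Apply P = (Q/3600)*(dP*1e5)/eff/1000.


Q = 260 / 3600 = 0.0722222 m^3/s
P = 0.0722222 * (12.5 * 1e5) / 0.76 / 1000 = 118.8

118.8 kW


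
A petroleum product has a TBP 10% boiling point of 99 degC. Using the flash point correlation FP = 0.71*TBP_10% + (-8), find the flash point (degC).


FP = 0.71 * 99 + (-8) = 62.29

62.29 degC
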